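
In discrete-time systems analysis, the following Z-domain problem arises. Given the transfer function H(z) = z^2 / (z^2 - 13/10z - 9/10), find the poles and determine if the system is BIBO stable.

Poles are roots of the denominator: z^2 - 13/10z - 9/10 = 0.
Quadratic formula: z = [-(-13/10) +/- sqrt((-13/10)^2 - 4*(-9/10))] / 2
Discriminant = 169/100 + 18/5 = 529/100; sqrt = 23/10.
z = (13/10 +/- 23/10) / 2 => z = 9/5 or z = -1/2.
|p1| = 9/5, |p2| = 1/2.
For BIBO stability, all poles must lie inside the unit circle (|p| < 1).
System is UNSTABLE since at least one |p| >= 1.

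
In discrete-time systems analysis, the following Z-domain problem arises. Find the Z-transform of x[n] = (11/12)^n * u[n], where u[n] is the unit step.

The Z-transform of a^n * u[n] is z/(z-a) for |z| > |a|.
Here a = 11/12, so X(z) = z/(z - (11/12)) = 12z/(12z - 11)
ROC: |z| > 11/12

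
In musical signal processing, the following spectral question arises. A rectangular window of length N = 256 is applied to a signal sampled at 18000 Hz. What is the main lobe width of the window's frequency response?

For a rectangular window of length N,
the main lobe width in frequency is 2*f_s/N.
= 2*18000/256 = 1125/8 Hz
This determines the minimum frequency separation for resolving two sinusoids.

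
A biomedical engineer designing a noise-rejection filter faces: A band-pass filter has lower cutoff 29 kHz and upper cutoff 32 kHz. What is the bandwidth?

Bandwidth = f_high - f_low
= 32 kHz - 29 kHz = 3 kHz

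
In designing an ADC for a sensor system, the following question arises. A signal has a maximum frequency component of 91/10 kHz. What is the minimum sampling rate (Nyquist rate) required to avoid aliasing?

By the Nyquist-Shannon sampling theorem,
the minimum sampling rate (Nyquist rate) must be at least 2 * f_max.
Nyquist rate = 2 * 91/10 kHz = 91/5 kHz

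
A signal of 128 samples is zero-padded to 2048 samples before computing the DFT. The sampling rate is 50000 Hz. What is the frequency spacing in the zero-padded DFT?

Original DFT: N = 128, resolution = f_s/N = 50000/128 = 3125/8 Hz
Zero-padded DFT: N = 2048, resolution = f_s/N = 50000/2048 = 3125/128 Hz
Zero-padding interpolates the spectrum (finer frequency grid)
but does NOT improve the true spectral resolution (ability to resolve close frequencies).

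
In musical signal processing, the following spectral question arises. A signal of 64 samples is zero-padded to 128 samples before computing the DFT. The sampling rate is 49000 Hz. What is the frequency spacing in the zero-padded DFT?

Original DFT: N = 64, resolution = f_s/N = 49000/64 = 6125/8 Hz
Zero-padded DFT: N = 128, resolution = f_s/N = 49000/128 = 6125/16 Hz
Zero-padding interpolates the spectrum (finer frequency grid)
but does NOT improve the true spectral resolution (ability to resolve close frequencies).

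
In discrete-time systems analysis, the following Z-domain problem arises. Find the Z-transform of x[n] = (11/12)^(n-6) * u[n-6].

Time-shifting property: if X(z) = Z{x[n]}, then Z{x[n-d]} = z^(-d) * X(z)
X(z) = z/(z - 11/12) for x[n] = (11/12)^n * u[n]
Z{x[n-6]} = z^(-6) * z/(z - 11/12) = z^(-5)/(z - 11/12)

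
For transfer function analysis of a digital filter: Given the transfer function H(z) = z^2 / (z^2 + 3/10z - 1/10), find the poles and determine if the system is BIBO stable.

Poles are roots of the denominator: z^2 + 3/10z - 1/10 = 0.
Quadratic formula: z = [-(3/10) +/- sqrt((3/10)^2 - 4*(-1/10))] / 2
Discriminant = 9/100 + 2/5 = 49/100; sqrt = 7/10.
z = (-3/10 +/- 7/10) / 2 => z = 1/5 or z = -1/2.
|p1| = 1/2, |p2| = 1/5.
For BIBO stability, all poles must lie inside the unit circle (|p| < 1).
System is STABLE since both |p| < 1.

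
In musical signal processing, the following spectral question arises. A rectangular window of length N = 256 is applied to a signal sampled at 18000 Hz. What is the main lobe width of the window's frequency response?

For a rectangular window of length N,
the main lobe width in frequency is 2*f_s/N.
= 2*18000/256 = 1125/8 Hz
This determines the minimum frequency separation for resolving two sinusoids.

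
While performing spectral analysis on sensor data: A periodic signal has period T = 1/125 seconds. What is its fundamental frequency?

The fundamental frequency is the reciprocal of the period.
f = 1/T = 1/(1/125) = 125 Hz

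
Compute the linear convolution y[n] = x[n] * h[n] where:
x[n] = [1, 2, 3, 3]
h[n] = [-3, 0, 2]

y[n] = sum_k x[k]*h[n-k]. Output length = len(x) + len(h) - 1 = 4 + 3 - 1 = 6.
y[0] = 1*-3 = -3
y[1] = 2*-3 + 1*0 = -6
y[2] = 3*-3 + 2*0 + 1*2 = -7
y[3] = 3*-3 + 3*0 + 2*2 = -5
y[4] = 3*0 + 3*2 = 6
y[5] = 3*2 = 6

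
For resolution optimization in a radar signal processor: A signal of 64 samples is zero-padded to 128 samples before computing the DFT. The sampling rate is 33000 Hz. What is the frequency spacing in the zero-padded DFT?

Original DFT: N = 64, resolution = f_s/N = 33000/64 = 4125/8 Hz
Zero-padded DFT: N = 128, resolution = f_s/N = 33000/128 = 4125/16 Hz
Zero-padding interpolates the spectrum (finer frequency grid)
but does NOT improve the true spectral resolution (ability to resolve close frequencies).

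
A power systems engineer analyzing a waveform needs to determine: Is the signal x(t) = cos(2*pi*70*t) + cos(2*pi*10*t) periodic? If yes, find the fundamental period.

f1 = 70 Hz, f2 = 10 Hz
Period T1 = 1/70, T2 = 1/10
Ratio T1/T2 = 10/70, which is rational.
The signal is periodic with fundamental period T = 1/GCD(70,10) = 1/10 s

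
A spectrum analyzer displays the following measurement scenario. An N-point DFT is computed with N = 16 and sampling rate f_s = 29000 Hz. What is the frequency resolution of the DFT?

DFT frequency resolution = f_s / N
= 29000 / 16 = 3625/2 Hz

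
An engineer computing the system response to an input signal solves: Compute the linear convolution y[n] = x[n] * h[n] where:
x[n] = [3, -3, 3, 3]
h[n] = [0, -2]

y[n] = sum_k x[k]*h[n-k]. Output length = len(x) + len(h) - 1 = 4 + 2 - 1 = 5.
y[0] = 3*0 = 0
y[1] = -3*0 + 3*-2 = -6
y[2] = 3*0 + -3*-2 = 6
y[3] = 3*0 + 3*-2 = -6
y[4] = 3*-2 = -6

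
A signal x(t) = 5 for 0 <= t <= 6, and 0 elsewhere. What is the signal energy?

Energy = integral of |x(t)|^2 dt over the signal duration
= 5^2 * 6 = 25 * 6 = 150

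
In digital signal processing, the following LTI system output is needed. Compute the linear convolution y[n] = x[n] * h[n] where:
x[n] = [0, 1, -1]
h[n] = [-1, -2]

y[n] = sum_k x[k]*h[n-k]. Output length = len(x) + len(h) - 1 = 3 + 2 - 1 = 4.
y[0] = 0*-1 = 0
y[1] = 1*-1 + 0*-2 = -1
y[2] = -1*-1 + 1*-2 = -1
y[3] = -1*-2 = 2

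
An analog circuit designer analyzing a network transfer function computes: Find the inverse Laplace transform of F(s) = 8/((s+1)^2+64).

Standard pair: w/((s+a)^2+w^2) <-> e^(-at)*sin(wt)*u(t)
With a=1, w=8: f(t) = e^(-t)*sin(8t)*u(t)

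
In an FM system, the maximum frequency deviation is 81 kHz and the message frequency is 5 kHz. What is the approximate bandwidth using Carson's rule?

Carson's rule: BW = 2*(delta_f + f_m)
= 2*(81 + 5) kHz = 172 kHz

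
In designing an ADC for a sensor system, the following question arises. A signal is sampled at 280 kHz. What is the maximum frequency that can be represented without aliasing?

The maximum frequency that can be represented without aliasing
is the Nyquist frequency: f_max = f_s / 2 = 280 kHz / 2 = 140 kHz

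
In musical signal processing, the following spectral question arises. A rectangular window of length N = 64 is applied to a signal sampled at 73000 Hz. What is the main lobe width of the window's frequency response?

For a rectangular window of length N,
the main lobe width in frequency is 2*f_s/N.
= 2*73000/64 = 9125/4 Hz
This determines the minimum frequency separation for resolving two sinusoids.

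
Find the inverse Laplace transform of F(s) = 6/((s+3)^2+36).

Standard pair: w/((s+a)^2+w^2) <-> e^(-at)*sin(wt)*u(t)
With a=3, w=6: f(t) = e^(-3t)*sin(6t)*u(t)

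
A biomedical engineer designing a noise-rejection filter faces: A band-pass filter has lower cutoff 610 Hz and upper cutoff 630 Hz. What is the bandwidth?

Bandwidth = f_high - f_low
= 630 Hz - 610 Hz = 20 Hz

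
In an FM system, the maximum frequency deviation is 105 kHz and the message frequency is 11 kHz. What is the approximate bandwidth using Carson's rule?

Carson's rule: BW = 2*(delta_f + f_m)
= 2*(105 + 11) kHz = 232 kHz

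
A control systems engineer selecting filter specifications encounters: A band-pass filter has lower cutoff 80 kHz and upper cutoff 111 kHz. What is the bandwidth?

Bandwidth = f_high - f_low
= 111 kHz - 80 kHz = 31 kHz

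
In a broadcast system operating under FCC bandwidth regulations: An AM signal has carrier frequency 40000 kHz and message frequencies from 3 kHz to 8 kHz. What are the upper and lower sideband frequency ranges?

Upper sideband (USB) = fc + [fm_low, fm_high] = 40000 + [3, 8] = [40003, 40008] kHz
Lower sideband (LSB) = fc - [fm_high, fm_low] = 40000 - [8, 3] = [39992, 39997] kHz
Total occupied spectrum: 39992 kHz to 40008 kHz (plus carrier at 40000 kHz)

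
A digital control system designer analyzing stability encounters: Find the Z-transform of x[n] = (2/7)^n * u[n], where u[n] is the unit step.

The Z-transform of a^n * u[n] is z/(z-a) for |z| > |a|.
Here a = 2/7, so X(z) = z/(z - (2/7)) = 7z/(7z - 2)
ROC: |z| > 2/7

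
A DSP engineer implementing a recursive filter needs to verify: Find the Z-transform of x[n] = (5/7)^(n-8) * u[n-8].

Time-shifting property: if X(z) = Z{x[n]}, then Z{x[n-d]} = z^(-d) * X(z)
X(z) = z/(z - 5/7) for x[n] = (5/7)^n * u[n]
Z{x[n-8]} = z^(-8) * z/(z - 5/7) = z^(-7)/(z - 5/7)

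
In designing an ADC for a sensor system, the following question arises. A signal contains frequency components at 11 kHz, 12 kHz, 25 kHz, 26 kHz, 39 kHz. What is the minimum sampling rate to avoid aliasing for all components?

The highest frequency component is f_max = 39 kHz.
Nyquist rate = 2 * f_max = 2 * 39 kHz = 78 kHz.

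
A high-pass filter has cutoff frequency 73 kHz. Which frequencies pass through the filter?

A high-pass filter passes all frequencies above the cutoff frequency 73 kHz and attenuates lower frequencies.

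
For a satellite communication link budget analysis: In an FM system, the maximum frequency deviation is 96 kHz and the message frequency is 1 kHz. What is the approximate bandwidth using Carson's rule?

Carson's rule: BW = 2*(delta_f + f_m)
= 2*(96 + 1) kHz = 194 kHz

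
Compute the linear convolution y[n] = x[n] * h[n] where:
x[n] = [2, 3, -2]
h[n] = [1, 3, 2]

y[n] = sum_k x[k]*h[n-k]. Output length = len(x) + len(h) - 1 = 3 + 3 - 1 = 5.
y[0] = 2*1 = 2
y[1] = 3*1 + 2*3 = 9
y[2] = -2*1 + 3*3 + 2*2 = 11
y[3] = -2*3 + 3*2 = 0
y[4] = -2*2 = -4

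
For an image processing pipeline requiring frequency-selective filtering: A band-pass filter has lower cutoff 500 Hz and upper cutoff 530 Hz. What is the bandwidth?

Bandwidth = f_high - f_low
= 530 Hz - 500 Hz = 30 Hz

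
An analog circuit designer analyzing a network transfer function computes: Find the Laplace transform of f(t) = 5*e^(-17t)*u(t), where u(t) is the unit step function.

Standard Laplace transform pair:
e^(-at)*u(t) <-> 1/(s+a)
With a = 17: L{5*e^(-17t)*u(t)} = 5/(s+17), ROC: Re(s) > -17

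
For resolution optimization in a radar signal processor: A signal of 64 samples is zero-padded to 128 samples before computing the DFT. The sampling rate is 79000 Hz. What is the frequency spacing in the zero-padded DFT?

Original DFT: N = 64, resolution = f_s/N = 79000/64 = 9875/8 Hz
Zero-padded DFT: N = 128, resolution = f_s/N = 79000/128 = 9875/16 Hz
Zero-padding interpolates the spectrum (finer frequency grid)
but does NOT improve the true spectral resolution (ability to resolve close frequencies).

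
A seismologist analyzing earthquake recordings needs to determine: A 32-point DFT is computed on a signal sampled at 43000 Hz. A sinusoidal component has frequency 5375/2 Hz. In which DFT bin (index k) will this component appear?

DFT frequency resolution = f_s/N = 43000/32 = 5375/4 Hz
Bin index k = f_signal / resolution = 5375/2 / 5375/4 = 2
The signal frequency 5375/2 Hz falls in DFT bin k = 2.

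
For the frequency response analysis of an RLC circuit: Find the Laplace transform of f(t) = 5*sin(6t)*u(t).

Standard pair: sin(wt)*u(t) <-> w/(s^2+w^2)
With w = 6: L{5*sin(6t)*u(t)} = 30/(s^2+36)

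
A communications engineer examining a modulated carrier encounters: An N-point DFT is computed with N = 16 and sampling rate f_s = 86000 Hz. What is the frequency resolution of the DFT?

DFT frequency resolution = f_s / N
= 86000 / 16 = 5375 Hz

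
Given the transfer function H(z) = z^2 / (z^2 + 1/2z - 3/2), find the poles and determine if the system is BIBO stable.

Poles are roots of the denominator: z^2 + 1/2z - 3/2 = 0.
Quadratic formula: z = [-(1/2) +/- sqrt((1/2)^2 - 4*(-3/2))] / 2
Discriminant = 1/4 + 6 = 25/4; sqrt = 5/2.
z = (-1/2 +/- 5/2) / 2 => z = 1 or z = -3/2.
|p1| = 1, |p2| = 3/2.
For BIBO stability, all poles must lie inside the unit circle (|p| < 1).
System is UNSTABLE since at least one |p| >= 1.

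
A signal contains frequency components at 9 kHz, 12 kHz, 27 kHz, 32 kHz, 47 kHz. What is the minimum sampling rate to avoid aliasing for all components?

The highest frequency component is f_max = 47 kHz.
Nyquist rate = 2 * f_max = 2 * 47 kHz = 94 kHz.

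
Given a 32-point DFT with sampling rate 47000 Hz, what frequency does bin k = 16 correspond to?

The frequency of DFT bin k is: f_k = k * f_s / N
f_16 = 16 * 47000 / 32 = 23500 Hz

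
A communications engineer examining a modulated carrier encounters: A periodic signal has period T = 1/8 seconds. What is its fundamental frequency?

The fundamental frequency is the reciprocal of the period.
f = 1/T = 1/(1/8) = 8 Hz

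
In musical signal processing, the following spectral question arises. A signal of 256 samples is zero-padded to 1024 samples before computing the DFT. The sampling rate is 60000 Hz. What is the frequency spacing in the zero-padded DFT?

Original DFT: N = 256, resolution = f_s/N = 60000/256 = 1875/8 Hz
Zero-padded DFT: N = 1024, resolution = f_s/N = 60000/1024 = 1875/32 Hz
Zero-padding interpolates the spectrum (finer frequency grid)
but does NOT improve the true spectral resolution (ability to resolve close frequencies).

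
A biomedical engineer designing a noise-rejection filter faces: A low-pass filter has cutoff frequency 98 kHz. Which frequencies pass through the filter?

A low-pass filter passes all frequencies below the cutoff frequency 98 kHz and attenuates higher frequencies.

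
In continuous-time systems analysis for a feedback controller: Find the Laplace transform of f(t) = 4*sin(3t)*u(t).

Standard pair: sin(wt)*u(t) <-> w/(s^2+w^2)
With w = 3: L{4*sin(3t)*u(t)} = 12/(s^2+9)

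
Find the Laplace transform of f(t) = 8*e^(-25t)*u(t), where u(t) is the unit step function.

Standard Laplace transform pair:
e^(-at)*u(t) <-> 1/(s+a)
With a = 25: L{8*e^(-25t)*u(t)} = 8/(s+25), ROC: Re(s) > -25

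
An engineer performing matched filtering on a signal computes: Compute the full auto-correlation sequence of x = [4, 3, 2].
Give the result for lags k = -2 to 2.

r_xx[k] = sum_m x[m]*x[m+k], indexed from 0, for k = -2 to 2:
  r_xx[-2] = x[2]*x[0] = 8
  r_xx[-1] = x[1]*x[0] + x[2]*x[1] = 18
  r_xx[0] = x[0]*x[0] + x[1]*x[1] + x[2]*x[2] = 29
  r_xx[1] = x[0]*x[1] + x[1]*x[2] = 18
  r_xx[2] = x[0]*x[2] = 8
r_xx = [8, 18, 29, 18, 8]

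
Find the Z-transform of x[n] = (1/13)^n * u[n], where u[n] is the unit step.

The Z-transform of a^n * u[n] is z/(z-a) for |z| > |a|.
Here a = 1/13, so X(z) = z/(z - (1/13)) = 13z/(13z - 1)
ROC: |z| > 1/13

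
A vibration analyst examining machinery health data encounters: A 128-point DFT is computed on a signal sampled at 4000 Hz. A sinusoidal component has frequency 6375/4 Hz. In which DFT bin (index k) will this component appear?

DFT frequency resolution = f_s/N = 4000/128 = 125/4 Hz
Bin index k = f_signal / resolution = 6375/4 / 125/4 = 51
The signal frequency 6375/4 Hz falls in DFT bin k = 51.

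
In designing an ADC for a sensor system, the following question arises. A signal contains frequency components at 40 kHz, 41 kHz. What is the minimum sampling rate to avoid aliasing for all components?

The highest frequency component is f_max = 41 kHz.
Nyquist rate = 2 * f_max = 2 * 41 kHz = 82 kHz.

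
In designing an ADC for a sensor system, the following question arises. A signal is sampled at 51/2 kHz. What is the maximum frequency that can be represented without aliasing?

The maximum frequency that can be represented without aliasing
is the Nyquist frequency: f_max = f_s / 2 = 51/2 kHz / 2 = 51/4 kHz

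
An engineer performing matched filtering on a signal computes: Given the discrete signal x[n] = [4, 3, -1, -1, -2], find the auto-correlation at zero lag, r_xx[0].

The auto-correlation at zero lag r_xx[0] equals the signal energy.
r_xx[0] = sum of x[n]^2 = 4^2 + 3^2 + (-1)^2 + (-1)^2 + (-2)^2
= 16 + 9 + 1 + 1 + 4 = 31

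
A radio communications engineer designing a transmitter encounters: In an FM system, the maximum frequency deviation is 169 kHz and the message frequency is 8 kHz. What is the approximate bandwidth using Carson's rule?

Carson's rule: BW = 2*(delta_f + f_m)
= 2*(169 + 8) kHz = 354 kHz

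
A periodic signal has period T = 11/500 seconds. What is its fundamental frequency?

The fundamental frequency is the reciprocal of the period.
f = 1/T = 1/(11/500) = 500/11 Hz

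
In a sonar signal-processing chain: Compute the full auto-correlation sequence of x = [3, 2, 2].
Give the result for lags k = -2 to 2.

r_xx[k] = sum_m x[m]*x[m+k], indexed from 0, for k = -2 to 2:
  r_xx[-2] = x[2]*x[0] = 6
  r_xx[-1] = x[1]*x[0] + x[2]*x[1] = 10
  r_xx[0] = x[0]*x[0] + x[1]*x[1] + x[2]*x[2] = 17
  r_xx[1] = x[0]*x[1] + x[1]*x[2] = 10
  r_xx[2] = x[0]*x[2] = 6
r_xx = [6, 10, 17, 10, 6]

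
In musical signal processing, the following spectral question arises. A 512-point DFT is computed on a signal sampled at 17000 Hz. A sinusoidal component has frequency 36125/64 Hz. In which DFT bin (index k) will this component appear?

DFT frequency resolution = f_s/N = 17000/512 = 2125/64 Hz
Bin index k = f_signal / resolution = 36125/64 / 2125/64 = 17
The signal frequency 36125/64 Hz falls in DFT bin k = 17.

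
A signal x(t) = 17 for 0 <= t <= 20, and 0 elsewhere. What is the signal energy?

Energy = integral of |x(t)|^2 dt over the signal duration
= 17^2 * 20 = 289 * 20 = 5780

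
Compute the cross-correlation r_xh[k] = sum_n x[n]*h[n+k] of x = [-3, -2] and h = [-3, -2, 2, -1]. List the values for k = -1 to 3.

Both sequences indexed from 0 and zero outside their support.
Lags with overlap: k = -1 to 3.
  r_xh[-1] = x[1]*h[0] = 6
  r_xh[0] = x[0]*h[0] + x[1]*h[1] = 13
  r_xh[1] = x[0]*h[1] + x[1]*h[2] = 2
  r_xh[2] = x[0]*h[2] + x[1]*h[3] = -4
  r_xh[3] = x[0]*h[3] = 3
r_xh = [6, 13, 2, -4, 3] (for k = -1, ..., 3)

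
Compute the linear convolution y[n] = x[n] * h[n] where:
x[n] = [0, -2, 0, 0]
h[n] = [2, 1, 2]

y[n] = sum_k x[k]*h[n-k]. Output length = len(x) + len(h) - 1 = 4 + 3 - 1 = 6.
y[0] = 0*2 = 0
y[1] = -2*2 + 0*1 = -4
y[2] = 0*2 + -2*1 + 0*2 = -2
y[3] = 0*2 + 0*1 + -2*2 = -4
y[4] = 0*1 + 0*2 = 0
y[5] = 0*2 = 0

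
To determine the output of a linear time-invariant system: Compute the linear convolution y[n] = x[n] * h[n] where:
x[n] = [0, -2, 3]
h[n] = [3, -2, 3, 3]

y[n] = sum_k x[k]*h[n-k]. Output length = len(x) + len(h) - 1 = 3 + 4 - 1 = 6.
y[0] = 0*3 = 0
y[1] = -2*3 + 0*-2 = -6
y[2] = 3*3 + -2*-2 + 0*3 = 13
y[3] = 3*-2 + -2*3 + 0*3 = -12
y[4] = 3*3 + -2*3 = 3
y[5] = 3*3 = 9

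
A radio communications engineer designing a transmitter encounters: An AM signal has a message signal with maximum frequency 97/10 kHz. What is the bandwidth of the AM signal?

In AM (double-sideband), the bandwidth is twice the message frequency.
BW = 2 * f_m = 2 * 97/10 kHz = 97/5 kHz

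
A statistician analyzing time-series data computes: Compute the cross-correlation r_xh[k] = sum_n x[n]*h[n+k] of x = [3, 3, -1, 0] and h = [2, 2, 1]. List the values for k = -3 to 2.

Both sequences indexed from 0 and zero outside their support.
Lags with overlap: k = -3 to 2.
  r_xh[-3] = x[3]*h[0] = 0
  r_xh[-2] = x[2]*h[0] + x[3]*h[1] = -2
  r_xh[-1] = x[1]*h[0] + x[2]*h[1] + x[3]*h[2] = 4
  r_xh[0] = x[0]*h[0] + x[1]*h[1] + x[2]*h[2] = 11
  r_xh[1] = x[0]*h[1] + x[1]*h[2] = 9
  r_xh[2] = x[0]*h[2] = 3
r_xh = [0, -2, 4, 11, 9, 3] (for k = -3, ..., 2)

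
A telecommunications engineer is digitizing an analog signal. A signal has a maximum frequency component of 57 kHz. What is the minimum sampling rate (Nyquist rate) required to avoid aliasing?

By the Nyquist-Shannon sampling theorem,
the minimum sampling rate (Nyquist rate) must be at least 2 * f_max.
Nyquist rate = 2 * 57 kHz = 114 kHz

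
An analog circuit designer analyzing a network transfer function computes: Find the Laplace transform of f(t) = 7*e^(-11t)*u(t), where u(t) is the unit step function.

Standard Laplace transform pair:
e^(-at)*u(t) <-> 1/(s+a)
With a = 11: L{7*e^(-11t)*u(t)} = 7/(s+11), ROC: Re(s) > -11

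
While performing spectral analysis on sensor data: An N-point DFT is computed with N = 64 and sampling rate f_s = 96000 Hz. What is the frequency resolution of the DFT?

DFT frequency resolution = f_s / N
= 96000 / 64 = 1500 Hz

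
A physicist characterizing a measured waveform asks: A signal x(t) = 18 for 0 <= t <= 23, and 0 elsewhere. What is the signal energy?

Energy = integral of |x(t)|^2 dt over the signal duration
= 18^2 * 23 = 324 * 23 = 7452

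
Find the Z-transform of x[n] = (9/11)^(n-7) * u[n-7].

Time-shifting property: if X(z) = Z{x[n]}, then Z{x[n-d]} = z^(-d) * X(z)
X(z) = z/(z - 9/11) for x[n] = (9/11)^n * u[n]
Z{x[n-7]} = z^(-7) * z/(z - 9/11) = z^(-6)/(z - 9/11)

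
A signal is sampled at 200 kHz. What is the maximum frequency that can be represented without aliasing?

The maximum frequency that can be represented without aliasing
is the Nyquist frequency: f_max = f_s / 2 = 200 kHz / 2 = 100 kHz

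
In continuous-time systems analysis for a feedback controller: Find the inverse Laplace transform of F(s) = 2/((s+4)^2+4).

Standard pair: w/((s+a)^2+w^2) <-> e^(-at)*sin(wt)*u(t)
With a=4, w=2: f(t) = e^(-4t)*sin(2t)*u(t)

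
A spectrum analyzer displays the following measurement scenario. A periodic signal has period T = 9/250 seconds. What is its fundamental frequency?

The fundamental frequency is the reciprocal of the period.
f = 1/T = 1/(9/250) = 250/9 Hz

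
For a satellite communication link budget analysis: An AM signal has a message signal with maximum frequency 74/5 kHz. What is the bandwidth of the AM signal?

In AM (double-sideband), the bandwidth is twice the message frequency.
BW = 2 * f_m = 2 * 74/5 kHz = 148/5 kHz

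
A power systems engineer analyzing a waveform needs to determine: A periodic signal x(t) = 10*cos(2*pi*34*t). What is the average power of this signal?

Average power of A*cos(wt) is A^2/2.
P = 10^2 / 2 = 100/2 = 50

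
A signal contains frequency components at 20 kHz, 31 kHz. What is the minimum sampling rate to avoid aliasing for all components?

The highest frequency component is f_max = 31 kHz.
Nyquist rate = 2 * f_max = 2 * 31 kHz = 62 kHz.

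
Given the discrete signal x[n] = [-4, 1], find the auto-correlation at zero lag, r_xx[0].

The auto-correlation at zero lag r_xx[0] equals the signal energy.
r_xx[0] = sum of x[n]^2 = (-4)^2 + 1^2
= 16 + 1 = 17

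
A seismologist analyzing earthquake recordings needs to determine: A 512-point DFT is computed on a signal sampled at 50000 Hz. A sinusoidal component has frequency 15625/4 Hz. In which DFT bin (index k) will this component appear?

DFT frequency resolution = f_s/N = 50000/512 = 3125/32 Hz
Bin index k = f_signal / resolution = 15625/4 / 3125/32 = 40
The signal frequency 15625/4 Hz falls in DFT bin k = 40.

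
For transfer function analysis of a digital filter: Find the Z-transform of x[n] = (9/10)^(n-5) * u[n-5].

Time-shifting property: if X(z) = Z{x[n]}, then Z{x[n-d]} = z^(-d) * X(z)
X(z) = z/(z - 9/10) for x[n] = (9/10)^n * u[n]
Z{x[n-5]} = z^(-5) * z/(z - 9/10) = z^(-4)/(z - 9/10)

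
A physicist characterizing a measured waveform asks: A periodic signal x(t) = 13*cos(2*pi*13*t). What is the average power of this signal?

Average power of A*cos(wt) is A^2/2.
P = 13^2 / 2 = 169/2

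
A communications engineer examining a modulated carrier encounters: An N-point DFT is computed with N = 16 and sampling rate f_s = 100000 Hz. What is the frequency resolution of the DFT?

DFT frequency resolution = f_s / N
= 100000 / 16 = 6250 Hz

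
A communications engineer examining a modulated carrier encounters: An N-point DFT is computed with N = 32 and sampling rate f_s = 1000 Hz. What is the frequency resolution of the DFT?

DFT frequency resolution = f_s / N
= 1000 / 32 = 125/4 Hz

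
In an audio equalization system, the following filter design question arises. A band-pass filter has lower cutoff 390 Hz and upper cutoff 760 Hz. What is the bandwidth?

Bandwidth = f_high - f_low
= 760 Hz - 390 Hz = 370 Hz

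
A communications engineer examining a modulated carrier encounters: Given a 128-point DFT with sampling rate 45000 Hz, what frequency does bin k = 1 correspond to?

The frequency of DFT bin k is: f_k = k * f_s / N
f_1 = 1 * 45000 / 128 = 5625/16 Hz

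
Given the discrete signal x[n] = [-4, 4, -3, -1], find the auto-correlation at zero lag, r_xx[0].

The auto-correlation at zero lag r_xx[0] equals the signal energy.
r_xx[0] = sum of x[n]^2 = (-4)^2 + 4^2 + (-3)^2 + (-1)^2
= 16 + 16 + 9 + 1 = 42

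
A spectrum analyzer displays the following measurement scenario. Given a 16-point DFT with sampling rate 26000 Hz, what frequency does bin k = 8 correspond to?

The frequency of DFT bin k is: f_k = k * f_s / N
f_8 = 8 * 26000 / 16 = 13000 Hz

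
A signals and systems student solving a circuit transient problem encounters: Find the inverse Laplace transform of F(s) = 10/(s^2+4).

Standard pair: w/(s^2+w^2) <-> sin(wt)*u(t)
Recognize w^2 = 4, so w = 2; numerator 10 = 5*2.
f(t) = 5*sin(2t)*u(t)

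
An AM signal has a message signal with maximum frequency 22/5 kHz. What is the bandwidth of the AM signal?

In AM (double-sideband), the bandwidth is twice the message frequency.
BW = 2 * f_m = 2 * 22/5 kHz = 44/5 kHz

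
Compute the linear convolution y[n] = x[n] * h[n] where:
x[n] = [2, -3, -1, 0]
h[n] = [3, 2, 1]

y[n] = sum_k x[k]*h[n-k]. Output length = len(x) + len(h) - 1 = 4 + 3 - 1 = 6.
y[0] = 2*3 = 6
y[1] = -3*3 + 2*2 = -5
y[2] = -1*3 + -3*2 + 2*1 = -7
y[3] = 0*3 + -1*2 + -3*1 = -5
y[4] = 0*2 + -1*1 = -1
y[5] = 0*1 = 0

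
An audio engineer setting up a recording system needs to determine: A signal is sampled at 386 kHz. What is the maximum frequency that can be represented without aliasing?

The maximum frequency that can be represented without aliasing
is the Nyquist frequency: f_max = f_s / 2 = 386 kHz / 2 = 193 kHz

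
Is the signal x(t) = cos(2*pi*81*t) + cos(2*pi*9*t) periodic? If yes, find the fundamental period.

f1 = 81 Hz, f2 = 9 Hz
Period T1 = 1/81, T2 = 1/9
Ratio T1/T2 = 9/81, which is rational.
The signal is periodic with fundamental period T = 1/GCD(81,9) = 1/9 s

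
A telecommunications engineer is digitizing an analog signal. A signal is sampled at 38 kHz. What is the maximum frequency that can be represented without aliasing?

The maximum frequency that can be represented without aliasing
is the Nyquist frequency: f_max = f_s / 2 = 38 kHz / 2 = 19 kHz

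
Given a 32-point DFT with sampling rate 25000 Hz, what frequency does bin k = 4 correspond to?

The frequency of DFT bin k is: f_k = k * f_s / N
f_4 = 4 * 25000 / 32 = 3125 Hz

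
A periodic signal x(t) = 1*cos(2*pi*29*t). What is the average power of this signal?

Average power of A*cos(wt) is A^2/2.
P = 1^2 / 2 = 1/2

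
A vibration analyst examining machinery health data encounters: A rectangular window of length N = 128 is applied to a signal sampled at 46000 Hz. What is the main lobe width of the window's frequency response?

For a rectangular window of length N,
the main lobe width in frequency is 2*f_s/N.
= 2*46000/128 = 2875/4 Hz
This determines the minimum frequency separation for resolving two sinusoids.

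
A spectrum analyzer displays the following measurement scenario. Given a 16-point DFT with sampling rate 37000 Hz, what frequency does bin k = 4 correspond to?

The frequency of DFT bin k is: f_k = k * f_s / N
f_4 = 4 * 37000 / 16 = 9250 Hz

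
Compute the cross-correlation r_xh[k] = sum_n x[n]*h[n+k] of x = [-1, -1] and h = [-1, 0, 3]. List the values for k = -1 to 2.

Both sequences indexed from 0 and zero outside their support.
Lags with overlap: k = -1 to 2.
  r_xh[-1] = x[1]*h[0] = 1
  r_xh[0] = x[0]*h[0] + x[1]*h[1] = 1
  r_xh[1] = x[0]*h[1] + x[1]*h[2] = -3
  r_xh[2] = x[0]*h[2] = -3
r_xh = [1, 1, -3, -3] (for k = -1, ..., 2)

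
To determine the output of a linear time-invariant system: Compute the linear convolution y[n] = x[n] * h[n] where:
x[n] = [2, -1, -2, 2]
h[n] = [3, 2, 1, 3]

y[n] = sum_k x[k]*h[n-k]. Output length = len(x) + len(h) - 1 = 4 + 4 - 1 = 7.
y[0] = 2*3 = 6
y[1] = -1*3 + 2*2 = 1
y[2] = -2*3 + -1*2 + 2*1 = -6
y[3] = 2*3 + -2*2 + -1*1 + 2*3 = 7
y[4] = 2*2 + -2*1 + -1*3 = -1
y[5] = 2*1 + -2*3 = -4
y[6] = 2*3 = 6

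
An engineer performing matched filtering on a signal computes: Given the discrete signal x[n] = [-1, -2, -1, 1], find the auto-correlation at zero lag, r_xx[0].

The auto-correlation at zero lag r_xx[0] equals the signal energy.
r_xx[0] = sum of x[n]^2 = (-1)^2 + (-2)^2 + (-1)^2 + 1^2
= 1 + 4 + 1 + 1 = 7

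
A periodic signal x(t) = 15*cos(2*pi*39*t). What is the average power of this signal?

Average power of A*cos(wt) is A^2/2.
P = 15^2 / 2 = 225/2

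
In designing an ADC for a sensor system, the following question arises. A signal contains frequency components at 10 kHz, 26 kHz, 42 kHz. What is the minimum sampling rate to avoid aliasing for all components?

The highest frequency component is f_max = 42 kHz.
Nyquist rate = 2 * f_max = 2 * 42 kHz = 84 kHz.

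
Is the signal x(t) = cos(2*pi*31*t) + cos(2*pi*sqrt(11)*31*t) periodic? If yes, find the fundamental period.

f1 = 31 Hz, f2 = 31*sqrt(11) Hz
Ratio f2/f1 = sqrt(11), which is irrational.
Since the frequency ratio is irrational, no common period exists.
The signal is not periodic.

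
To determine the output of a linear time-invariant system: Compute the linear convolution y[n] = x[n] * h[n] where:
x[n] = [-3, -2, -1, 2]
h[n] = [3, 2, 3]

y[n] = sum_k x[k]*h[n-k]. Output length = len(x) + len(h) - 1 = 4 + 3 - 1 = 6.
y[0] = -3*3 = -9
y[1] = -2*3 + -3*2 = -12
y[2] = -1*3 + -2*2 + -3*3 = -16
y[3] = 2*3 + -1*2 + -2*3 = -2
y[4] = 2*2 + -1*3 = 1
y[5] = 2*3 = 6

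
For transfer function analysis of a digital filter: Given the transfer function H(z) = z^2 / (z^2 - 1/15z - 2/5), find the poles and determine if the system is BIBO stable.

Poles are roots of the denominator: z^2 - 1/15z - 2/5 = 0.
Quadratic formula: z = [-(-1/15) +/- sqrt((-1/15)^2 - 4*(-2/5))] / 2
Discriminant = 1/225 + 8/5 = 361/225; sqrt = 19/15.
z = (1/15 +/- 19/15) / 2 => z = 2/3 or z = -3/5.
|p1| = 3/5, |p2| = 2/3.
For BIBO stability, all poles must lie inside the unit circle (|p| < 1).
System is STABLE since both |p| < 1.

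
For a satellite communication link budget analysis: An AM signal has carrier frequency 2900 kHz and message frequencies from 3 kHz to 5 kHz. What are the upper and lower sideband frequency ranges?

Upper sideband (USB) = fc + [fm_low, fm_high] = 2900 + [3, 5] = [2903, 2905] kHz
Lower sideband (LSB) = fc - [fm_high, fm_low] = 2900 - [5, 3] = [2895, 2897] kHz
Total occupied spectrum: 2895 kHz to 2905 kHz (plus carrier at 2900 kHz)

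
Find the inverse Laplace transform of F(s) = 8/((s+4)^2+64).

Standard pair: w/((s+a)^2+w^2) <-> e^(-at)*sin(wt)*u(t)
With a=4, w=8: f(t) = e^(-4t)*sin(8t)*u(t)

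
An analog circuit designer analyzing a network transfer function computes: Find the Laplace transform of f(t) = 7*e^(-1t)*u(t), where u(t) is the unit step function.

Standard Laplace transform pair:
e^(-at)*u(t) <-> 1/(s+a)
With a = 1: L{7*e^(-1t)*u(t)} = 7/(s+1), ROC: Re(s) > -1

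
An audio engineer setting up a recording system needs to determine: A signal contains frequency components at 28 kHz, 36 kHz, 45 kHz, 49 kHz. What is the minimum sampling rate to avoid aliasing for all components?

The highest frequency component is f_max = 49 kHz.
Nyquist rate = 2 * f_max = 2 * 49 kHz = 98 kHz.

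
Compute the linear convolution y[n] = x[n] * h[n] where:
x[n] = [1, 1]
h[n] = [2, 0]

y[n] = sum_k x[k]*h[n-k]. Output length = len(x) + len(h) - 1 = 2 + 2 - 1 = 3.
y[0] = 1*2 = 2
y[1] = 1*2 + 1*0 = 2
y[2] = 1*0 = 0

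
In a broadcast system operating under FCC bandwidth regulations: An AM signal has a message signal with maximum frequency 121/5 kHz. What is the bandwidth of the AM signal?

In AM (double-sideband), the bandwidth is twice the message frequency.
BW = 2 * f_m = 2 * 121/5 kHz = 242/5 kHz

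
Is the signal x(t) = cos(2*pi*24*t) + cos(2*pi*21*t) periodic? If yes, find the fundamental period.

f1 = 24 Hz, f2 = 21 Hz
Period T1 = 1/24, T2 = 1/21
Ratio T1/T2 = 21/24, which is rational.
The signal is periodic with fundamental period T = 1/GCD(24,21) = 1/3 s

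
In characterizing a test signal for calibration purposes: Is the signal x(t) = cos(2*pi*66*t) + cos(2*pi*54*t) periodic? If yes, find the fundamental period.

f1 = 66 Hz, f2 = 54 Hz
Period T1 = 1/66, T2 = 1/54
Ratio T1/T2 = 54/66, which is rational.
The signal is periodic with fundamental period T = 1/GCD(66,54) = 1/6 s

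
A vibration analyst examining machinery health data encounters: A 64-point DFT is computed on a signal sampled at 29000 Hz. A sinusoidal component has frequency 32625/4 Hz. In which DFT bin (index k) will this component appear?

DFT frequency resolution = f_s/N = 29000/64 = 3625/8 Hz
Bin index k = f_signal / resolution = 32625/4 / 3625/8 = 18
The signal frequency 32625/4 Hz falls in DFT bin k = 18.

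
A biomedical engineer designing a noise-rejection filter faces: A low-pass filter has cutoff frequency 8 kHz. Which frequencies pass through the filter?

A low-pass filter passes all frequencies below the cutoff frequency 8 kHz and attenuates higher frequencies.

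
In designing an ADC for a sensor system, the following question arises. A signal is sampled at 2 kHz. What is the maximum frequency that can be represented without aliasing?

The maximum frequency that can be represented without aliasing
is the Nyquist frequency: f_max = f_s / 2 = 2 kHz / 2 = 1 kHz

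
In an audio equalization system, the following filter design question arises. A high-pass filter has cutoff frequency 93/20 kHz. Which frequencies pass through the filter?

A high-pass filter passes all frequencies above the cutoff frequency 93/20 kHz and attenuates lower frequencies.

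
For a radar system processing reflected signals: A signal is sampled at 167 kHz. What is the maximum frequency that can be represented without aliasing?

The maximum frequency that can be represented without aliasing
is the Nyquist frequency: f_max = f_s / 2 = 167 kHz / 2 = 167/2 kHz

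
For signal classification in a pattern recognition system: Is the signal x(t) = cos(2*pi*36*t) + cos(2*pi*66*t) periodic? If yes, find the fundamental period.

f1 = 36 Hz, f2 = 66 Hz
Period T1 = 1/36, T2 = 1/66
Ratio T1/T2 = 66/36, which is rational.
The signal is periodic with fundamental period T = 1/GCD(36,66) = 1/6 s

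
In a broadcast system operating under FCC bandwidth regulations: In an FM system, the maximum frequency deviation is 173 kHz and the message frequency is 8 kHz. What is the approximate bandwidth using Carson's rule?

Carson's rule: BW = 2*(delta_f + f_m)
= 2*(173 + 8) kHz = 362 kHz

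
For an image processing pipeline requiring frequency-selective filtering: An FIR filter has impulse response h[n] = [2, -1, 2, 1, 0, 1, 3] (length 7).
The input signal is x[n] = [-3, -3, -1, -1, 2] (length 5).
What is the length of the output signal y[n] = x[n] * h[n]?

For linear convolution, the output length is:
len(y) = len(x) + len(h) - 1 = 5 + 7 - 1 = 11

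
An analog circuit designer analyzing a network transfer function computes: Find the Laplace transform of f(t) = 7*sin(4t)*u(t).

Standard pair: sin(wt)*u(t) <-> w/(s^2+w^2)
With w = 4: L{7*sin(4t)*u(t)} = 28/(s^2+16)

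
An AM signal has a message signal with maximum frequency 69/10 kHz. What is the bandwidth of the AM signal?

In AM (double-sideband), the bandwidth is twice the message frequency.
BW = 2 * f_m = 2 * 69/10 kHz = 69/5 kHz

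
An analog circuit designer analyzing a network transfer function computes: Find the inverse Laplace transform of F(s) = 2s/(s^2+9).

Standard pair: s/(s^2+w^2) <-> cos(wt)*u(t)
With k=2, w=3: f(t) = 2*cos(3t)*u(t)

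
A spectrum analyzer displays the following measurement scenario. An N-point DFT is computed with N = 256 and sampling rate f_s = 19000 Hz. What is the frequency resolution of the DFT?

DFT frequency resolution = f_s / N
= 19000 / 256 = 2375/32 Hz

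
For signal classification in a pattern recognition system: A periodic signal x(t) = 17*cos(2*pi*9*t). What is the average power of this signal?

Average power of A*cos(wt) is A^2/2.
P = 17^2 / 2 = 289/2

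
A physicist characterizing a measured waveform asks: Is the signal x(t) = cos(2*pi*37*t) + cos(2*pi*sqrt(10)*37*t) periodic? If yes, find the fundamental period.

f1 = 37 Hz, f2 = 37*sqrt(10) Hz
Ratio f2/f1 = sqrt(10), which is irrational.
Since the frequency ratio is irrational, no common period exists.
The signal is not periodic.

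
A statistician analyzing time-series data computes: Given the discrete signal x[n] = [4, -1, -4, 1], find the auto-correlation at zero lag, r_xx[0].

The auto-correlation at zero lag r_xx[0] equals the signal energy.
r_xx[0] = sum of x[n]^2 = 4^2 + (-1)^2 + (-4)^2 + 1^2
= 16 + 1 + 16 + 1 = 34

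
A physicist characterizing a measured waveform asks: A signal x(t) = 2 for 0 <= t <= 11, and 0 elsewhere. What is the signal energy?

Energy = integral of |x(t)|^2 dt over the signal duration
= 2^2 * 11 = 4 * 11 = 44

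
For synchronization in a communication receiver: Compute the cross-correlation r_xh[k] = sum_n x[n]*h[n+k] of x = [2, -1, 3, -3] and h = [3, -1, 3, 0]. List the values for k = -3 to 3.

Both sequences indexed from 0 and zero outside their support.
Lags with overlap: k = -3 to 3.
  r_xh[-3] = x[3]*h[0] = -9
  r_xh[-2] = x[2]*h[0] + x[3]*h[1] = 12
  r_xh[-1] = x[1]*h[0] + x[2]*h[1] + x[3]*h[2] = -15
  r_xh[0] = x[0]*h[0] + x[1]*h[1] + x[2]*h[2] + x[3]*h[3] = 16
  r_xh[1] = x[0]*h[1] + x[1]*h[2] + x[2]*h[3] = -5
  r_xh[2] = x[0]*h[2] + x[1]*h[3] = 6
  r_xh[3] = x[0]*h[3] = 0
r_xh = [-9, 12, -15, 16, -5, 6, 0] (for k = -3, ..., 3)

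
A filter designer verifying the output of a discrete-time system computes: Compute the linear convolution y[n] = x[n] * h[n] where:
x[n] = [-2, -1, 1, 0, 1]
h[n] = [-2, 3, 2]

y[n] = sum_k x[k]*h[n-k]. Output length = len(x) + len(h) - 1 = 5 + 3 - 1 = 7.
y[0] = -2*-2 = 4
y[1] = -1*-2 + -2*3 = -4
y[2] = 1*-2 + -1*3 + -2*2 = -9
y[3] = 0*-2 + 1*3 + -1*2 = 1
y[4] = 1*-2 + 0*3 + 1*2 = 0
y[5] = 1*3 + 0*2 = 3
y[6] = 1*2 = 2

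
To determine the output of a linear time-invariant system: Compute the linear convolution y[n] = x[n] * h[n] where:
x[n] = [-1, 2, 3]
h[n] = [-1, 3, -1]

y[n] = sum_k x[k]*h[n-k]. Output length = len(x) + len(h) - 1 = 3 + 3 - 1 = 5.
y[0] = -1*-1 = 1
y[1] = 2*-1 + -1*3 = -5
y[2] = 3*-1 + 2*3 + -1*-1 = 4
y[3] = 3*3 + 2*-1 = 7
y[4] = 3*-1 = -3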